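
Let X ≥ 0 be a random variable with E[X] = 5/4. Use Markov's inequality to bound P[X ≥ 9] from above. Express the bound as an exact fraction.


μ = E[X] = 5/4, a = 9.
Markov: P[X ≥ 9] ≤ μ/a = (5/4)/9 = 5/36.
Numerically: ≈ 0.13889.
(Since a = 9 > μ = 1.25000, the bound 5/36 is < 1 and informative.)

P[X ≥ 9] ≤ 5/36 ≈ 0.13889.


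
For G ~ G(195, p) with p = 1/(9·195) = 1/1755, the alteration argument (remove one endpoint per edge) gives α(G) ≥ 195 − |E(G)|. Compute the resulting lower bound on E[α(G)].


E[|E(G)|] = C(195, 2)·p = 18915 · (1/1755) = 97/9.
E[α(G)] ≥ n − E[|E(G)|] = 195 − 97/9 = 1658/9.
Numerically: ≈ 184.222222.
(This is only a lower bound; the true E[α(G)] may be larger.)

E[α(G)] ≥ 1658/9 ≈ 184.222222.


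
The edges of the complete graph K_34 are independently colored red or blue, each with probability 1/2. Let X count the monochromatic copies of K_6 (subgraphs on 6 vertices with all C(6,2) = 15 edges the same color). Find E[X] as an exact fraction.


Let X = Σ_S X_S over the C(34, 6) = 1344904 subsets S of size 6, where X_S = 1 if the K_6 on S is monochromatic.
For a fixed S, the K_6 on S has C(6, 2) = 15 edges. P[all 15 edges red] = (1/2)^15, and likewise for blue, so P[monochromatic] = 2·(1/2)^15 = 2^{1 − 15} = 1/16384.
By linearity: E[X] = C(34, 6) · 2^{1 − 15} = 1344904 · 1/16384 = 168113/2048.
Numerically: E[X] ≈ 82.0864.

E[X] = C(34,6)·2^(1−C(6,2)) = 168113/2048 ≈ 82.0864.


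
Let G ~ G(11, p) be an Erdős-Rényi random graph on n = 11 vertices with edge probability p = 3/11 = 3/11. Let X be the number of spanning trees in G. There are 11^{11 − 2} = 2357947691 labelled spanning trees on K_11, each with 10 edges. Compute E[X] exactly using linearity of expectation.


K_11 has 11^{11 − 2} = 2357947691 labelled spanning trees.
For each such spanning tree H, let X_H = 1 if all 10 edges of H are present in G. Then P[X_H = 1] = p^{10} = (3/11)^{10} = 59049/25937424601.
By linearity of expectation: E[X] = Σ_H E[X_H] = 2357947691 · p^{10} = 2357947691 · 59049/25937424601 = 59049/11.
Numerically: E[X] ≈ 5.37e+03.

E[X] = 2357947691 · (3/11)^{10} = 59049/11 ≈ 5.37e+03.


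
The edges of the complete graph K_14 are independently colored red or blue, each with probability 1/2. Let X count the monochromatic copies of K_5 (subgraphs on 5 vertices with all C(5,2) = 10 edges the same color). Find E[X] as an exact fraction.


Let X = Σ_S X_S over the C(14, 5) = 2002 subsets S of size 5, where X_S = 1 if the K_5 on S is monochromatic.
For a fixed S, the K_5 on S has C(5, 2) = 10 edges. P[all 10 edges red] = (1/2)^10, and likewise for blue, so P[monochromatic] = 2·(1/2)^10 = 2^{1 − 10} = 1/512.
Summing: E[X] = C(14, 5) · 2^{1 − 10} = 2002 · 1/512 = 1001/256.
Numerically: E[X] ≈ 3.9102.

E[X] = C(14,5)·2^(1−C(5,2)) = 1001/256 ≈ 3.9102.


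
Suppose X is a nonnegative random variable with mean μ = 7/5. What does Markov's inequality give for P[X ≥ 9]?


μ = E[X] = 7/5, a = 9.
Markov: P[X ≥ 9] ≤ μ/a = (7/5)/9 = 7/45.
Numerically: ≈ 0.155556.
(Since a = 9 > μ = 1.400000, the bound 7/45 is < 1 and informative.)

P[X ≥ 9] ≤ 7/45 ≈ 0.155556.


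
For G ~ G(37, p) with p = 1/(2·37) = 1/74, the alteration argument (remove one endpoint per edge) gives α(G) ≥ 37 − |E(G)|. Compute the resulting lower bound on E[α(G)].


E[|E(G)|] = C(37, 2)·p = 666 · (1/74) = 9.
E[α(G)] ≥ n − E[|E(G)|] = 37 − 9 = 28.
Numerically: ≈ 28.000000.
(This is only a lower bound; the true E[α(G)] may be larger.)

E[α(G)] ≥ 28 ≈ 28.000000.


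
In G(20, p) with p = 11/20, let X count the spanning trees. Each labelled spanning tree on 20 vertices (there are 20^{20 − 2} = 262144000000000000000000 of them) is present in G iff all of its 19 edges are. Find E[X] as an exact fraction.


K_20 has 20^{20 − 2} = 262144000000000000000000 labelled spanning trees.
For each such spanning tree H, let X_H = 1 if all 19 edges of H are present in G. Then P[X_H = 1] = p^{19} = (11/20)^{19} = 61159090448414546291/5242880000000000000000000.
Summing the indicators: E[X] = Σ_H E[X_H] = 262144000000000000000000 · p^{19} = 262144000000000000000000 · 61159090448414546291/5242880000000000000000000 = 61159090448414546291/20.
Numerically: E[X] ≈ 3.058e+18.

E[X] = 262144000000000000000000 · (11/20)^{19} = 61159090448414546291/20 ≈ 3.058e+18.


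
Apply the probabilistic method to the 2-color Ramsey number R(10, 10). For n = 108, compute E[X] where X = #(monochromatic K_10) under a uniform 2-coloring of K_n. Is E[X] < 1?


E[X] = C(108, 10) · 2^{1 − 45} = 38722819230810 · 2^{−44} = 38722819230810/17592186044416.
As a reduced fraction: E[X] = 19361409615405/8796093022208 ≈ 2.201137.
Is E[X] < 1? NO.
Since E[X] ≥ 1, the first-moment bound is inconclusive at n = 108; it does NOT by itself certify R(10, 10) > 108.

E[X] = 19361409615405/8796093022208 ≈ 2.201137; E[X] ≥ 1; first-moment method inconclusive here.


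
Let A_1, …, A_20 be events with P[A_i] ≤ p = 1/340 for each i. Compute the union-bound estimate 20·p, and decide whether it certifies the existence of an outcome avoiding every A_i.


Union bound: P[∪_{i=1}^{20} A_i] ≤ Σ_i P[A_i] ≤ 20·p = 20·(1/340) = 1/17.
Numerically: 1/17 ≈ 0.0588235.
Is 1/17 < 1? YES.
Since P[∪ A_i] ≤ 1/17 < 1, the complement has P[∩ A_i^c] ≥ 1 − 1/17 = 16/17 > 0, so some outcome avoids every A_i.

20·p = 1/17 ≈ 0.0588235; existence CERTIFIED by the union bound.


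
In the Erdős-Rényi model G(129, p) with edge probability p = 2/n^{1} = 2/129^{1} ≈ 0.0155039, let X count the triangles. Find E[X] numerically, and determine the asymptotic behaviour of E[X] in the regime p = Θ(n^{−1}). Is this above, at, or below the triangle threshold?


Number of potential triangles: C(129, 3) = 349504.
Each occurs with probability p³ ≈ (0.0155039)³ ≈ 3.72666930e-06.
By linearity: E[X] = C(129, 3)·p³ ≈ 349504 · 3.72666930e-06 ≈ 1.302486.
Here α = 1, so p = 2/n is exactly at the triangle threshold p ~ 1/n. Asymptotically E[X] → c³/6 = 2³/6 = 4/3 ≈ 1.333333, a bounded constant. In this regime the triangle count is asymptotically Poisson(c³/6).

E[X] ≈ 1.302486; in regime p = Θ(1/n^{1}) E[X] stays bounded (at the triangle threshold p ~ 1/n).


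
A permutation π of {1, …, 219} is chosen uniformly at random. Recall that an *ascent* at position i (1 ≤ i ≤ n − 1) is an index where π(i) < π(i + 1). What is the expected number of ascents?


Write X = Σ X_I over i = 1, …, 218, with X_I the indicator of one ascent.
There are 218 indicators.
For each fixed i, the pair (π(i), π(i+1)) is a uniformly random ordered pair of distinct values from {1, …, 219}; by symmetry P[π(i) < π(i+1)] = 1/2.
By linearity: E[X] = 218 · (1/2) = (219 − 1) · (1/2) = 109 ≈ 109.000.

E[X] = 109 = 109.000.


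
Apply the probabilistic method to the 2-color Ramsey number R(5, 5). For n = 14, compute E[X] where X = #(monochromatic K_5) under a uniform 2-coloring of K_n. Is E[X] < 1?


E[X] = C(14, 5) · 2^{1 − 10} = 2002 · 2^{−9} = 2002/512.
As a reduced fraction: E[X] = 1001/256 ≈ 3.910156.
Is E[X] < 1? NO.
Since E[X] ≥ 1, the first-moment bound is inconclusive at n = 14; it does NOT by itself certify R(5, 5) > 14.

E[X] = 1001/256 ≈ 3.910156; E[X] ≥ 1; first-moment method inconclusive here.


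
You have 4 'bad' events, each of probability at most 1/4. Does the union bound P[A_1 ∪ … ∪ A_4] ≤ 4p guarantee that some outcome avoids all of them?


Union bound: P[∪_{i=1}^{4} A_i] ≤ Σ_i P[A_i] ≤ 4·p = 4·(1/4) = 1.
Numerically: 1 ≈ 1.000.
Is 1 < 1? NO.
Since the bound 1 is ≥ 1, the union bound is uninformative here; it does NOT by itself certify existence.

4·p = 1 ≈ 1.000; existence NOT certified by the union bound.


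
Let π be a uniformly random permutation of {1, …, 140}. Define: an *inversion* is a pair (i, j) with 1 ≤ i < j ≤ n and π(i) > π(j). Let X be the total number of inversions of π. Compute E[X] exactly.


Write X = Σ X_I over the C(140, 2) = 9730 pairs i < j, with X_I the indicator of one inversion.
There are 9730 indicators.
For each fixed pair i < j, the values π(i) and π(j) are two distinct elements of {1, …, 140} in uniformly random order; by symmetry P[π(i) > π(j)] = 1/2.
By linearity: E[X] = 9730 · (1/2) = C(140, 2) · (1/2) = 9730/2 = 4865 ≈ 4865.000000.

E[X] = 4865 = 4865.000000.


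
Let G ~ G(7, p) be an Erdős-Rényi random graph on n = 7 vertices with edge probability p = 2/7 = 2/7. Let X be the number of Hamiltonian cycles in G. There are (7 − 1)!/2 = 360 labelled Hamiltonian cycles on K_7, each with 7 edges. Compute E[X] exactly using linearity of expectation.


K_7 has (7 − 1)!/2 = 360 labelled Hamiltonian cycles.
For each such Hamiltonian cycle H, let X_H = 1 if all 7 edges of H are present in G. Then P[X_H = 1] = p^{7} = (2/7)^{7} = 128/823543.
Summing the indicators: E[X] = Σ_H E[X_H] = 360 · p^{7} = 360 · 128/823543 = 46080/823543.
Numerically: E[X] ≈ 0.055953.

E[X] = 360 · (2/7)^{7} = 46080/823543 ≈ 0.055953.


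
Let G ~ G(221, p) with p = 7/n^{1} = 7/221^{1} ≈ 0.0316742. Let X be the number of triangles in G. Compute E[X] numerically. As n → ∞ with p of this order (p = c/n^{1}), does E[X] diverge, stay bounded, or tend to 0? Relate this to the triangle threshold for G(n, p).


Number of potential triangles: C(221, 3) = 1774630.
Each occurs with probability p³ ≈ (0.0316742)³ ≈ 3.17773223e-05.
By linearity: E[X] = C(221, 3)·p³ ≈ 1774630 · 3.17773223e-05 ≈ 56.392989.
Here α = 1, so p = 7/n is exactly at the triangle threshold p ~ 1/n. Asymptotically E[X] → c³/6 = 7³/6 = 343/6 ≈ 57.166667, a bounded constant. In this regime the triangle count is asymptotically Poisson(c³/6).

E[X] ≈ 56.392989; in regime p = Θ(1/n^{1}) E[X] stays bounded (at the triangle threshold p ~ 1/n).


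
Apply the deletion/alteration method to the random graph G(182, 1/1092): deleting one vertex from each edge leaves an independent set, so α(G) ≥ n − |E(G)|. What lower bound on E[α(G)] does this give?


E[|E(G)|] = C(182, 2)·p = 16471 · (1/1092) = 181/12.
E[α(G)] ≥ n − E[|E(G)|] = 182 − 181/12 = 2003/12.
Numerically: ≈ 166.91667.
(This is only a lower bound; the true E[α(G)] may be larger.)

E[α(G)] ≥ 2003/12 ≈ 166.91667.


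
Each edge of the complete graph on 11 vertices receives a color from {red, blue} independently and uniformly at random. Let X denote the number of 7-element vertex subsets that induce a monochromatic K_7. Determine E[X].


Let X = Σ_S X_S over the C(11, 7) = 330 subsets S of size 7, where X_S = 1 if the K_7 on S is monochromatic.
For a fixed S, the K_7 on S has C(7, 2) = 21 edges. P[all 21 edges red] = (1/2)^21, and likewise for blue, so P[monochromatic] = 2·(1/2)^21 = 2^{1 − 21} = 1/1048576.
Summing: E[X] = C(11, 7) · 2^{1 − 21} = 330 · 1/1048576 = 165/524288.
Numerically: E[X] ≈ 0.000.

E[X] = C(11,7)·2^(1−C(7,2)) = 165/524288 ≈ 0.000.


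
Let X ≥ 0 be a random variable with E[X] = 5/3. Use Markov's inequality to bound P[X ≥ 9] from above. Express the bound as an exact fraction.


μ = E[X] = 5/3, a = 9.
Markov: P[X ≥ 9] ≤ μ/a = (5/3)/9 = 5/27.
Numerically: ≈ 0.185.
(Since a = 9 > μ = 1.667, the bound 5/27 is < 1 and informative.)

P[X ≥ 9] ≤ 5/27 ≈ 0.185.


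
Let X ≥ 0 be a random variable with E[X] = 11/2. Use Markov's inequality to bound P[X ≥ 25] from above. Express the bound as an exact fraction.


μ = E[X] = 11/2, a = 25.
Markov: P[X ≥ 25] ≤ μ/a = (11/2)/25 = 11/50.
Numerically: ≈ 0.220.
(Since a = 25 > μ = 5.500, the bound 11/50 is < 1 and informative.)

P[X ≥ 25] ≤ 11/50 ≈ 0.220.


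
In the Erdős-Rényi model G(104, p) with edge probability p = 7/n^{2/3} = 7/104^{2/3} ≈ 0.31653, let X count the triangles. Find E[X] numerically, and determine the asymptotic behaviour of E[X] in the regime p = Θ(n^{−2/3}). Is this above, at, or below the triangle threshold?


Number of potential triangles: C(104, 3) = 182104.
Each occurs with probability p³ ≈ (0.31653)³ ≈ 3.1712278e-02.
By linearity: E[X] = C(104, 3)·p³ ≈ 182104 · 3.1712278e-02 ≈ 5774.93269.
Since α = 2/3 < 1, p = c/n^{2/3} ≫ 1/n is above the triangle threshold p ~ 1/n. Asymptotically E[X] ~ (c³/6)·n^{3(1−α)} = (7³/6)·n^{1} → ∞; triangles are abundant w.h.p.

E[X] ≈ 5774.93269; in regime p = Θ(1/n^{2/3}) E[X] diverges (above the triangle threshold p ~ 1/n).


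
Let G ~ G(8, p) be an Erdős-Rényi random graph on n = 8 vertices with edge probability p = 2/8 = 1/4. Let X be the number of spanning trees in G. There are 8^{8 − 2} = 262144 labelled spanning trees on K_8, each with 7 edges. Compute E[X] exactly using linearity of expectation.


K_8 has 8^{8 − 2} = 262144 labelled spanning trees.
For each such spanning tree H, let X_H = 1 if all 7 edges of H are present in G. Then P[X_H = 1] = p^{7} = (1/4)^{7} = 1/16384.
Summing the indicators: E[X] = Σ_H E[X_H] = 262144 · p^{7} = 262144 · 1/16384 = 16.
Numerically: E[X] ≈ 16.

E[X] = 262144 · (1/4)^{7} = 16 ≈ 16.


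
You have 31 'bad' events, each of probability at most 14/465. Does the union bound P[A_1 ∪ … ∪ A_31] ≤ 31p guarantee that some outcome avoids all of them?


Union bound: P[∪_{i=1}^{31} A_i] ≤ Σ_i P[A_i] ≤ 31·p = 31·(14/465) = 14/15.
Numerically: 14/15 ≈ 0.93333.
Is 14/15 < 1? YES.
Since P[∪ A_i] ≤ 14/15 < 1, the complement has P[∩ A_i^c] ≥ 1 − 14/15 = 1/15 > 0, so some outcome avoids every A_i.

31·p = 14/15 ≈ 0.93333; existence CERTIFIED by the union bound.


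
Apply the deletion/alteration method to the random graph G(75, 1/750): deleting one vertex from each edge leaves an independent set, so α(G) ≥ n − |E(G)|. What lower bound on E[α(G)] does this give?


E[|E(G)|] = C(75, 2)·p = 2775 · (1/750) = 37/10.
E[α(G)] ≥ n − E[|E(G)|] = 75 − 37/10 = 713/10.
Numerically: ≈ 71.3000.
(This is only a lower bound; the true E[α(G)] may be larger.)

E[α(G)] ≥ 713/10 ≈ 71.3000.


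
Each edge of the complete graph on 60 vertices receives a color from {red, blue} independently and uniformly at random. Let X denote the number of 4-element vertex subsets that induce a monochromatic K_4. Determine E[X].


Let X = Σ_S X_S over the C(60, 4) = 487635 subsets S of size 4, where X_S = 1 if the K_4 on S is monochromatic.
For a fixed S, the K_4 on S has C(4, 2) = 6 edges. P[all 6 edges red] = (1/2)^6, and likewise for blue, so P[monochromatic] = 2·(1/2)^6 = 2^{1 − 6} = 1/32.
Summing: E[X] = C(60, 4) · 2^{1 − 6} = 487635 · 1/32 = 487635/32.
Numerically: E[X] ≈ 15238.593750.

E[X] = C(60,4)·2^(1−C(4,2)) = 487635/32 ≈ 15238.593750.


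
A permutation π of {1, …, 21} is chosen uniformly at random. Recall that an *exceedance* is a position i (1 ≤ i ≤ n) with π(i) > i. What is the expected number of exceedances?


Write X = Σ_{i=1}^{21} X_i, where X_i = 1_{π(i) > i}.
For each fixed i, π(i) is uniform over {1, …, 21} (marginal of a uniform permutation), so P[π(i) > i] = (n − i)/n. Summing: Σ_{i=1}^{21} (n − i)/n = (0 + 1 + … + 20)/21 = 21(21 − 1)/(2·21) = (21 − 1)/2.
Hence E[X] = Σ_{i=1}^{21} (21 − i)/21 = 10 ≈ 10.000000.

E[X] = 10 = 10.000000.


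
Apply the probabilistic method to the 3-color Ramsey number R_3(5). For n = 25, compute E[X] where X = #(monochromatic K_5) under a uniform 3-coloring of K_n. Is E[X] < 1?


E[X] = C(25, 5) · 3^{1 − 10} = 53130 · 3^{−9} = 53130/19683.
As a reduced fraction: E[X] = 17710/6561 ≈ 2.6993.
Is E[X] < 1? NO.
Since E[X] ≥ 1, the first-moment bound is inconclusive at n = 25; it does NOT by itself certify R_3(5) > 25.

E[X] = 17710/6561 ≈ 2.6993; E[X] ≥ 1; first-moment method inconclusive here.


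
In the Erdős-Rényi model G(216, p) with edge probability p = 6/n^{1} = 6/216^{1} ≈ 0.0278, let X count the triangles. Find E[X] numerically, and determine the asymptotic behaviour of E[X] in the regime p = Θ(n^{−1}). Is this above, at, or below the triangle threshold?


Number of potential triangles: C(216, 3) = 1656360.
Each occurs with probability p³ ≈ (0.0278)³ ≈ 2.14335e-05.
By linearity: E[X] = C(216, 3)·p³ ≈ 1656360 · 2.14335e-05 ≈ 35.502.
Here α = 1, so p = 6/n is exactly at the triangle threshold p ~ 1/n. Asymptotically E[X] → c³/6 = 6³/6 = 36 ≈ 36.000, a bounded constant. In this regime the triangle count is asymptotically Poisson(c³/6).

E[X] ≈ 35.502; in regime p = Θ(1/n^{1}) E[X] stays bounded (at the triangle threshold p ~ 1/n).


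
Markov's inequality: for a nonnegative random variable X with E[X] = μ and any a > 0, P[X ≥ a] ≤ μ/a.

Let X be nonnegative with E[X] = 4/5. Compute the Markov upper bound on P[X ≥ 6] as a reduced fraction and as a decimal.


μ = E[X] = 4/5, a = 6.
Markov: P[X ≥ 6] ≤ μ/a = (4/5)/6 = 2/15.
Numerically: ≈ 0.133333.
(Since a = 6 > μ = 0.800000, the bound 2/15 is < 1 and informative.)

P[X ≥ 6] ≤ 2/15 ≈ 0.133333.


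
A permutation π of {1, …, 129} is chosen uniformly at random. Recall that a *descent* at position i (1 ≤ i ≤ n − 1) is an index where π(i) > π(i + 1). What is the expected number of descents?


Write X = Σ X_I over i = 1, …, 128, with X_I the indicator of one descent.
There are 128 indicators.
For each fixed i, the pair (π(i), π(i+1)) is a uniformly random ordered pair of distinct values from {1, …, 129}; by symmetry P[π(i) > π(i+1)] = 1/2.
By linearity: E[X] = 128 · (1/2) = (129 − 1) · (1/2) = 64 ≈ 64.00000.

E[X] = 64 = 64.00000.


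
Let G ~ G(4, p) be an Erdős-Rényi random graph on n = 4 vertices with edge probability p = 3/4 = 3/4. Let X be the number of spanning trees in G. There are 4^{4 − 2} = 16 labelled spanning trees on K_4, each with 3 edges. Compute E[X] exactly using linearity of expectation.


K_4 has 4^{4 − 2} = 16 labelled spanning trees.
For each such spanning tree H, let X_H = 1 if all 3 edges of H are present in G. Then P[X_H = 1] = p^{3} = (3/4)^{3} = 27/64.
By linearity of expectation: E[X] = Σ_H E[X_H] = 16 · p^{3} = 16 · 27/64 = 27/4.
Numerically: E[X] ≈ 6.75.

E[X] = 16 · (3/4)^{3} = 27/4 ≈ 6.75.


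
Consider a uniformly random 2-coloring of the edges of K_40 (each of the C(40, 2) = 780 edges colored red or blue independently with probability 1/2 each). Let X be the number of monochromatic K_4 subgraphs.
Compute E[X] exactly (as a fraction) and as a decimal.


Let X = Σ_S X_S over the C(40, 4) = 91390 subsets S of size 4, where X_S = 1 if the K_4 on S is monochromatic.
For a fixed S, the K_4 on S has C(4, 2) = 6 edges. P[all 6 edges red] = (1/2)^6, and likewise for blue, so P[monochromatic] = 2·(1/2)^6 = 2^{1 − 6} = 1/32.
By linearity of expectation: E[X] = C(40, 4) · 2^{1 − 6} = 91390 · 1/32 = 45695/16.
Numerically: E[X] ≈ 2855.9375.

E[X] = C(40,4)·2^(1−C(4,2)) = 45695/16 ≈ 2855.9375.


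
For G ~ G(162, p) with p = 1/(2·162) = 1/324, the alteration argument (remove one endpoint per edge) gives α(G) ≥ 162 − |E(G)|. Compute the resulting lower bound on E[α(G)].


E[|E(G)|] = C(162, 2)·p = 13041 · (1/324) = 161/4.
E[α(G)] ≥ n − E[|E(G)|] = 162 − 161/4 = 487/4.
Numerically: ≈ 121.750.
(This is only a lower bound; the true E[α(G)] may be larger.)

E[α(G)] ≥ 487/4 ≈ 121.750.


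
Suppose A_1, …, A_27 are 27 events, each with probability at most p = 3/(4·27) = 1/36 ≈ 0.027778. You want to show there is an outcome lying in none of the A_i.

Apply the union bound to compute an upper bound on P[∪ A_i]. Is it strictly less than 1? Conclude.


Union bound: P[∪_{i=1}^{27} A_i] ≤ Σ_i P[A_i] ≤ 27·p = 27·(1/36) = 3/4.
Numerically: 3/4 ≈ 0.750000.
Is 3/4 < 1? YES.
Since P[∪ A_i] ≤ 3/4 < 1, the complement has P[∩ A_i^c] ≥ 1 − 3/4 = 1/4 > 0, so some outcome avoids every A_i.

27·p = 3/4 ≈ 0.750000; existence CERTIFIED by the union bound.


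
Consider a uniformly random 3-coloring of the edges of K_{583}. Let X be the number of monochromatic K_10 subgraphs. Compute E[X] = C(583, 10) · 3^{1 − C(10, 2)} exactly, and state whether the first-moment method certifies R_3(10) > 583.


E[X] = C(583, 10) · 3^{1 − 45} = 1156690232601431494120 · 3^{−44} = 1156690232601431494120/984770902183611232881.
As a reduced fraction: E[X] = 1156690232601431494120/984770902183611232881 ≈ 1.174578.
Is E[X] < 1? NO.
Since E[X] ≥ 1, the first-moment bound is inconclusive at n = 583; it does NOT by itself certify R_3(10) > 583.

E[X] = 1156690232601431494120/984770902183611232881 ≈ 1.174578; E[X] ≥ 1; first-moment method inconclusive here.


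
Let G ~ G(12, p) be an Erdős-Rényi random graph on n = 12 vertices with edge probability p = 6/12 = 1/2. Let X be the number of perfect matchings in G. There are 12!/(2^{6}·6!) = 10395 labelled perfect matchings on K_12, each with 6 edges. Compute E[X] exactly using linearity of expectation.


K_12 has 12!/(2^{6}·6!) = 10395 labelled perfect matchings.
For each such perfect matching H, let X_H = 1 if all 6 edges of H are present in G. Then P[X_H = 1] = p^{6} = (1/2)^{6} = 1/64.
By linearity: E[X] = Σ_H E[X_H] = 10395 · p^{6} = 10395 · 1/64 = 10395/64.
Numerically: E[X] ≈ 162.

E[X] = 10395 · (1/2)^{6} = 10395/64 ≈ 162.


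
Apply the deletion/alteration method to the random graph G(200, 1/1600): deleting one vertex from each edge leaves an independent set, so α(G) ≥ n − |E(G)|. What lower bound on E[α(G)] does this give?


E[|E(G)|] = C(200, 2)·p = 19900 · (1/1600) = 199/16.
E[α(G)] ≥ n − E[|E(G)|] = 200 − 199/16 = 3001/16.
Numerically: ≈ 187.562.
(This is only a lower bound; the true E[α(G)] may be larger.)

E[α(G)] ≥ 3001/16 ≈ 187.562.


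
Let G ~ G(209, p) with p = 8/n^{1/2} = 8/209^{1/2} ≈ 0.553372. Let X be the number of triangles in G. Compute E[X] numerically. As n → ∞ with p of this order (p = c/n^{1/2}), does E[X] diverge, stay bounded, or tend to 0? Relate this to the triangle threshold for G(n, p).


Number of potential triangles: C(209, 3) = 1499784.
Each occurs with probability p³ ≈ (0.553372)³ ≈ 1.69453495e-01.
By linearity: E[X] = C(209, 3)·p³ ≈ 1499784 · 1.69453495e-01 ≈ 254143.641226.
Since α = 1/2 < 1, p = c/n^{1/2} ≫ 1/n is above the triangle threshold p ~ 1/n. Asymptotically E[X] ~ (c³/6)·n^{3(1−α)} = (8³/6)·n^{1.5} → ∞; triangles are abundant w.h.p.

E[X] ≈ 254143.641226; in regime p = Θ(1/n^{1/2}) E[X] diverges (above the triangle threshold p ~ 1/n).


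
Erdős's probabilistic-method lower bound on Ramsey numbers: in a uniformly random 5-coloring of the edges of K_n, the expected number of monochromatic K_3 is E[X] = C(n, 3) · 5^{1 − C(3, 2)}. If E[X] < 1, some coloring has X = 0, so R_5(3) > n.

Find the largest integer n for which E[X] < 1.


We need C(n, 3) · 5^{1 − 3} < 1, i.e. C(n, 3) < 5^{3 − 1} = 25.
Check values of n near the boundary:
  n = 3: C(3, 3) = 1; 1 < 25? YES
  n = 4: C(4, 3) = 4; 4 < 25? YES
  n = 5: C(5, 3) = 10; 10 < 25? YES
  n = 6: C(6, 3) = 20; 20 < 25? YES
  n = 7: C(7, 3) = 35; 35 < 25? NO
The largest n with C(n, 3) < 25 is n = 6 (where E[X] = 4/5 ≈ 0.8000000). Hence R_5(3) > 6, i.e. R_5(3) ≥ 7.

Largest n = 6; hence R_5(3) > 6.


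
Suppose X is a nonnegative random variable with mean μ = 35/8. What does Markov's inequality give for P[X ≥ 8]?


μ = E[X] = 35/8, a = 8.
Markov: P[X ≥ 8] ≤ μ/a = (35/8)/8 = 35/64.
Numerically: ≈ 0.547.
(Since a = 8 > μ = 4.375, the bound 35/64 is < 1 and informative.)

P[X ≥ 8] ≤ 35/64 ≈ 0.547.


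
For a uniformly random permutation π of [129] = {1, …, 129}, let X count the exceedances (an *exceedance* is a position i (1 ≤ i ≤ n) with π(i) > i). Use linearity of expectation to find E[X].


Write X = Σ_{i=1}^{129} X_i, where X_i = 1_{π(i) > i}.
For each fixed i, π(i) is uniform over {1, …, 129} (marginal of a uniform permutation), so P[π(i) > i] = (n − i)/n. Summing: Σ_{i=1}^{129} (n − i)/n = (0 + 1 + … + 128)/129 = 129(129 − 1)/(2·129) = (129 − 1)/2.
Hence E[X] = Σ_{i=1}^{129} (129 − i)/129 = 64 ≈ 64.000000.

E[X] = 64 = 64.000000.


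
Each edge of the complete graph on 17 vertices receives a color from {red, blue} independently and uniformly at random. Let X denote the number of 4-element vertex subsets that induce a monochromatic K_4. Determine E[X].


Let X = Σ_S X_S over the C(17, 4) = 2380 subsets S of size 4, where X_S = 1 if the K_4 on S is monochromatic.
For a fixed S, the K_4 on S has C(4, 2) = 6 edges. P[all 6 edges red] = (1/2)^6, and likewise for blue, so P[monochromatic] = 2·(1/2)^6 = 2^{1 − 6} = 1/32.
By linearity of expectation: E[X] = C(17, 4) · 2^{1 − 6} = 2380 · 1/32 = 595/8.
Numerically: E[X] ≈ 74.37500.

E[X] = C(17,4)·2^(1−C(4,2)) = 595/8 ≈ 74.37500.


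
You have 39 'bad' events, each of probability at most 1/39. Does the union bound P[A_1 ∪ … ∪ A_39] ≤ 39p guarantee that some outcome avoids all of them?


Union bound: P[∪_{i=1}^{39} A_i] ≤ Σ_i P[A_i] ≤ 39·p = 39·(1/39) = 1.
Numerically: 1 ≈ 1.000000.
Is 1 < 1? NO.
Since the bound 1 is ≥ 1, the union bound is uninformative here; it does NOT by itself certify existence.

39·p = 1 ≈ 1.000000; existence NOT certified by the union bound.


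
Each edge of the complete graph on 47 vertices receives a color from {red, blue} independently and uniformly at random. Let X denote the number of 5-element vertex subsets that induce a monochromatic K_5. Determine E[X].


Let X = Σ_S X_S over the C(47, 5) = 1533939 subsets S of size 5, where X_S = 1 if the K_5 on S is monochromatic.
For a fixed S, the K_5 on S has C(5, 2) = 10 edges. P[all 10 edges red] = (1/2)^10, and likewise for blue, so P[monochromatic] = 2·(1/2)^10 = 2^{1 − 10} = 1/512.
By linearity of expectation: E[X] = C(47, 5) · 2^{1 − 10} = 1533939 · 1/512 = 1533939/512.
Numerically: E[X] ≈ 2995.9746.

E[X] = C(47,5)·2^(1−C(5,2)) = 1533939/512 ≈ 2995.9746.


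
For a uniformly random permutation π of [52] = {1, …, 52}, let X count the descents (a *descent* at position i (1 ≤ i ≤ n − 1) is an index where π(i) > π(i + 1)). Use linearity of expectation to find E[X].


Write X = Σ X_I over i = 1, …, 51, with X_I the indicator of one descent.
There are 51 indicators.
For each fixed i, the pair (π(i), π(i+1)) is a uniformly random ordered pair of distinct values from {1, …, 52}; by symmetry P[π(i) > π(i+1)] = 1/2.
By linearity: E[X] = 51 · (1/2) = (52 − 1) · (1/2) = 51/2 ≈ 25.5000.

E[X] = 51/2 = 25.5000.


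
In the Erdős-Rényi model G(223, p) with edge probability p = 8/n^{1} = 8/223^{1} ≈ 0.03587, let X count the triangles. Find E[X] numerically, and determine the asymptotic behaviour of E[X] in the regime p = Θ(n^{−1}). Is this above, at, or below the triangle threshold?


Number of potential triangles: C(223, 3) = 1823471.
Each occurs with probability p³ ≈ (0.03587)³ ≈ 4.616952e-05.
By linearity: E[X] = C(223, 3)·p³ ≈ 1823471 · 4.616952e-05 ≈ 84.1888.
Here α = 1, so p = 8/n is exactly at the triangle threshold p ~ 1/n. Asymptotically E[X] → c³/6 = 8³/6 = 256/3 ≈ 85.3333, a bounded constant. In this regime the triangle count is asymptotically Poisson(c³/6).

E[X] ≈ 84.1888; in regime p = Θ(1/n^{1}) E[X] stays bounded (at the triangle threshold p ~ 1/n).


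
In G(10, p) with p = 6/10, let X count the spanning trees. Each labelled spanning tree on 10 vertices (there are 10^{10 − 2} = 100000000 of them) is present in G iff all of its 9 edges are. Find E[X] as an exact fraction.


K_10 has 10^{10 − 2} = 100000000 labelled spanning trees.
For each such spanning tree H, let X_H = 1 if all 9 edges of H are present in G. Then P[X_H = 1] = p^{9} = (3/5)^{9} = 19683/1953125.
By linearity: E[X] = Σ_H E[X_H] = 100000000 · p^{9} = 100000000 · 19683/1953125 = 5038848/5.
Numerically: E[X] ≈ 1.008e+06.

E[X] = 100000000 · (3/5)^{9} = 5038848/5 ≈ 1.008e+06.


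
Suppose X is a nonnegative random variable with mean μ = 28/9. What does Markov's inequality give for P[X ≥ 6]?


μ = E[X] = 28/9, a = 6.
Markov: P[X ≥ 6] ≤ μ/a = (28/9)/6 = 14/27.
Numerically: ≈ 0.5185.
(Since a = 6 > μ = 3.1111, the bound 14/27 is < 1 and informative.)

P[X ≥ 6] ≤ 14/27 ≈ 0.5185.


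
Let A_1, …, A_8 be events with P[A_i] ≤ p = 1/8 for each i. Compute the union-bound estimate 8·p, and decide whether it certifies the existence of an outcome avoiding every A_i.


Union bound: P[∪_{i=1}^{8} A_i] ≤ Σ_i P[A_i] ≤ 8·p = 8·(1/8) = 1.
Numerically: 1 ≈ 1.000.
Is 1 < 1? NO.
Since the bound 1 is ≥ 1, the union bound is uninformative here; it does NOT by itself certify existence.

8·p = 1 ≈ 1.000; existence NOT certified by the union bound.


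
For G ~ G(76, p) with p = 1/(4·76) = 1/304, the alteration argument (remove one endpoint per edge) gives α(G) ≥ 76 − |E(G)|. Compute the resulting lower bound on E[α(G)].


E[|E(G)|] = C(76, 2)·p = 2850 · (1/304) = 75/8.
E[α(G)] ≥ n − E[|E(G)|] = 76 − 75/8 = 533/8.
Numerically: ≈ 66.62500.
(This is only a lower bound; the true E[α(G)] may be larger.)

E[α(G)] ≥ 533/8 ≈ 66.62500.


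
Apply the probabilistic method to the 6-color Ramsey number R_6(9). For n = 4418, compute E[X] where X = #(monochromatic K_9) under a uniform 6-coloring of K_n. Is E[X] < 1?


E[X] = C(4418, 9) · 6^{1 − 36} = 1752779389572095347587475120 · 6^{−35} = 1752779389572095347587475120/1719070799748422591028658176.
As a reduced fraction: E[X] = 109548711848255959224217195/107441924984276411939291136 ≈ 1.01961.
Is E[X] < 1? NO.
Since E[X] ≥ 1, the first-moment bound is inconclusive at n = 4418; it does NOT by itself certify R_6(9) > 4418.

E[X] = 109548711848255959224217195/107441924984276411939291136 ≈ 1.01961; E[X] ≥ 1; first-moment method inconclusive here.


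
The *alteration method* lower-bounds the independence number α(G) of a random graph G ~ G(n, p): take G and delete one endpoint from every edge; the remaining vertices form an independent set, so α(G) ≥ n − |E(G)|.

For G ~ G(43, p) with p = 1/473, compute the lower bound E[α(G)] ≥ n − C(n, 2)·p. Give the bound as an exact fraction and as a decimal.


E[|E(G)|] = C(43, 2)·p = 903 · (1/473) = 21/11.
E[α(G)] ≥ n − E[|E(G)|] = 43 − 21/11 = 452/11.
Numerically: ≈ 41.09091.
(This is only a lower bound; the true E[α(G)] may be larger.)

E[α(G)] ≥ 452/11 ≈ 41.09091.


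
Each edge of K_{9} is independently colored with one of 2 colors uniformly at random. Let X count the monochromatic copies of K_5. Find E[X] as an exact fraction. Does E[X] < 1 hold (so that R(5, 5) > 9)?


E[X] = C(9, 5) · 2^{1 − 10} = 126 · 2^{−9} = 126/512.
As a reduced fraction: E[X] = 63/256 ≈ 0.2461.
Is E[X] < 1? YES.
Since E[X] < 1, there exists a 2-coloring of K_{9} with no monochromatic K_5; hence R(5, 5) > 9.

E[X] = 63/256 ≈ 0.2461; E[X] < 1, so R(5, 5) > 9.


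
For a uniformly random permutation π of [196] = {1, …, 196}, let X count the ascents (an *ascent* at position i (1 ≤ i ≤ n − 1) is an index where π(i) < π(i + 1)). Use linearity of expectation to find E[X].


Write X = Σ X_I over i = 1, …, 195, with X_I the indicator of one ascent.
There are 195 indicators.
For each fixed i, the pair (π(i), π(i+1)) is a uniformly random ordered pair of distinct values from {1, …, 196}; by symmetry P[π(i) < π(i+1)] = 1/2.
By linearity: E[X] = 195 · (1/2) = (196 − 1) · (1/2) = 195/2 ≈ 97.500.

E[X] = 195/2 = 97.500.


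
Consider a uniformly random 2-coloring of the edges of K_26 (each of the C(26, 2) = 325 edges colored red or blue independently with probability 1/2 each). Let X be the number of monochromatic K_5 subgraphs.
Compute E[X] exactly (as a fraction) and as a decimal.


Let X = Σ_S X_S over the C(26, 5) = 65780 subsets S of size 5, where X_S = 1 if the K_5 on S is monochromatic.
For a fixed S, the K_5 on S has C(5, 2) = 10 edges. P[all 10 edges red] = (1/2)^10, and likewise for blue, so P[monochromatic] = 2·(1/2)^10 = 2^{1 − 10} = 1/512.
By linearity of expectation: E[X] = C(26, 5) · 2^{1 − 10} = 65780 · 1/512 = 16445/128.
Numerically: E[X] ≈ 128.477.

E[X] = C(26,5)·2^(1−C(5,2)) = 16445/128 ≈ 128.477.


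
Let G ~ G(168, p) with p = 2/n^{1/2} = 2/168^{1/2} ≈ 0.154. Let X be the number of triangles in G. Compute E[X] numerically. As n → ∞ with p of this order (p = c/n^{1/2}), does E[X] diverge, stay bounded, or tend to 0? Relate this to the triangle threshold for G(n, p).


Number of potential triangles: C(168, 3) = 776216.
Each occurs with probability p³ ≈ (0.154)³ ≈ 3.67389e-03.
By linearity: E[X] = C(168, 3)·p³ ≈ 776216 · 3.67389e-03 ≈ 2851.732.
Since α = 1/2 < 1, p = c/n^{1/2} ≫ 1/n is above the triangle threshold p ~ 1/n. Asymptotically E[X] ~ (c³/6)·n^{3(1−α)} = (2³/6)·n^{1.5} → ∞; triangles are abundant w.h.p.

E[X] ≈ 2851.732; in regime p = Θ(1/n^{1/2}) E[X] diverges (above the triangle threshold p ~ 1/n).


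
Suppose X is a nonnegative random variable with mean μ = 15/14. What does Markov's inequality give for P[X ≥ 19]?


μ = E[X] = 15/14, a = 19.
Markov: P[X ≥ 19] ≤ μ/a = (15/14)/19 = 15/266.
Numerically: ≈ 0.056.
(Since a = 19 > μ = 1.071, the bound 15/266 is < 1 and informative.)

P[X ≥ 19] ≤ 15/266 ≈ 0.056.


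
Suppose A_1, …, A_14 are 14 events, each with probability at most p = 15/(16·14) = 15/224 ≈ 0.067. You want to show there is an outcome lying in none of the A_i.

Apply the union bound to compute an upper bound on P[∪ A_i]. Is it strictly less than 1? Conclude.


Union bound: P[∪_{i=1}^{14} A_i] ≤ Σ_i P[A_i] ≤ 14·p = 14·(15/224) = 15/16.
Numerically: 15/16 ≈ 0.938.
Is 15/16 < 1? YES.
Since P[∪ A_i] ≤ 15/16 < 1, the complement has P[∩ A_i^c] ≥ 1 − 15/16 = 1/16 > 0, so some outcome avoids every A_i.

14·p = 15/16 ≈ 0.938; existence CERTIFIED by the union bound.


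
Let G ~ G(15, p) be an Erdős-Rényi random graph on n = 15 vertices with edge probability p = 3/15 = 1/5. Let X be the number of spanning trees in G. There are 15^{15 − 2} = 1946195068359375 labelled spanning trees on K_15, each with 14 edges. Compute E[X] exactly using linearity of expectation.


K_15 has 15^{15 − 2} = 1946195068359375 labelled spanning trees.
For each such spanning tree H, let X_H = 1 if all 14 edges of H are present in G. Then P[X_H = 1] = p^{14} = (1/5)^{14} = 1/6103515625.
By linearity: E[X] = Σ_H E[X_H] = 1946195068359375 · p^{14} = 1946195068359375 · 1/6103515625 = 1594323/5.
Numerically: E[X] ≈ 3.189e+05.

E[X] = 1946195068359375 · (1/5)^{14} = 1594323/5 ≈ 3.189e+05.


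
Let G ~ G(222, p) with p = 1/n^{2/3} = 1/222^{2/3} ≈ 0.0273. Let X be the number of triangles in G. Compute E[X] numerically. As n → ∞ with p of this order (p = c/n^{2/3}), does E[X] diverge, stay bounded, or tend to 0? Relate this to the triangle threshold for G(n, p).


Number of potential triangles: C(222, 3) = 1798940.
Each occurs with probability p³ ≈ (0.0273)³ ≈ 2.02906e-05.
By linearity: E[X] = C(222, 3)·p³ ≈ 1798940 · 2.02906e-05 ≈ 36.502.
Since α = 2/3 < 1, p = c/n^{2/3} ≫ 1/n is above the triangle threshold p ~ 1/n. Asymptotically E[X] ~ (c³/6)·n^{3(1−α)} = (1³/6)·n^{1} → ∞; triangles are abundant w.h.p.

E[X] ≈ 36.502; in regime p = Θ(1/n^{2/3}) E[X] diverges (above the triangle threshold p ~ 1/n).


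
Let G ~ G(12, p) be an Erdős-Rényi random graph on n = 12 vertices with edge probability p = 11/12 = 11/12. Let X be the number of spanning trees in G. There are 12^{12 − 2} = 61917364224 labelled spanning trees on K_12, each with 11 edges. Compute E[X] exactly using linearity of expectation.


K_12 has 12^{12 − 2} = 61917364224 labelled spanning trees.
For each such spanning tree H, let X_H = 1 if all 11 edges of H are present in G. Then P[X_H = 1] = p^{11} = (11/12)^{11} = 285311670611/743008370688.
Summing the indicators: E[X] = Σ_H E[X_H] = 61917364224 · p^{11} = 61917364224 · 285311670611/743008370688 = 285311670611/12.
Numerically: E[X] ≈ 2.378e+10.

E[X] = 61917364224 · (11/12)^{11} = 285311670611/12 ≈ 2.378e+10.


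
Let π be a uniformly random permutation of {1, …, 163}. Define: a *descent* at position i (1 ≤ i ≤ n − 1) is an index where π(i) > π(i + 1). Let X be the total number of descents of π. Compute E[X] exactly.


Write X = Σ X_I over i = 1, …, 162, with X_I the indicator of one descent.
There are 162 indicators.
For each fixed i, the pair (π(i), π(i+1)) is a uniformly random ordered pair of distinct values from {1, …, 163}; by symmetry P[π(i) > π(i+1)] = 1/2.
By linearity: E[X] = 162 · (1/2) = (163 − 1) · (1/2) = 81 ≈ 81.0000.

E[X] = 81 = 81.0000.


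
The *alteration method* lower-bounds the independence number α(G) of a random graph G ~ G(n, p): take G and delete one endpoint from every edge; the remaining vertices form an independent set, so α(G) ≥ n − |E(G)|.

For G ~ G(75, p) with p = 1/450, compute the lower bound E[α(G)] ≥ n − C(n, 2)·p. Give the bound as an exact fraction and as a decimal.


E[|E(G)|] = C(75, 2)·p = 2775 · (1/450) = 37/6.
E[α(G)] ≥ n − E[|E(G)|] = 75 − 37/6 = 413/6.
Numerically: ≈ 68.833.
(This is only a lower bound; the true E[α(G)] may be larger.)

E[α(G)] ≥ 413/6 ≈ 68.833.


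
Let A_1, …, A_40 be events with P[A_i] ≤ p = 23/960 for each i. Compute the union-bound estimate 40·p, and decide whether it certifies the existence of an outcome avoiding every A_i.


Union bound: P[∪_{i=1}^{40} A_i] ≤ Σ_i P[A_i] ≤ 40·p = 40·(23/960) = 23/24.
Numerically: 23/24 ≈ 0.9583333.
Is 23/24 < 1? YES.
Since P[∪ A_i] ≤ 23/24 < 1, the complement has P[∩ A_i^c] ≥ 1 − 23/24 = 1/24 > 0, so some outcome avoids every A_i.

40·p = 23/24 ≈ 0.9583333; existence CERTIFIED by the union bound.


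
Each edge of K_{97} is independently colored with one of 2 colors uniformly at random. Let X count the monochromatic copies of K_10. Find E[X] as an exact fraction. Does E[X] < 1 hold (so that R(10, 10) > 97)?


E[X] = C(97, 10) · 2^{1 − 45} = 12576469727536 · 2^{−44} = 12576469727536/17592186044416.
As a reduced fraction: E[X] = 786029357971/1099511627776 ≈ 0.71489.
Is E[X] < 1? YES.
Since E[X] < 1, there exists a 2-coloring of K_{97} with no monochromatic K_10; hence R(10, 10) > 97.

E[X] = 786029357971/1099511627776 ≈ 0.71489; E[X] < 1, so R(10, 10) > 97.


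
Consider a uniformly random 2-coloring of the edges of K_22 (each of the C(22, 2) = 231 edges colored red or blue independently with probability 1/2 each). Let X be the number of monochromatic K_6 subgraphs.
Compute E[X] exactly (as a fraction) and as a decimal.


Let X = Σ_S X_S over the C(22, 6) = 74613 subsets S of size 6, where X_S = 1 if the K_6 on S is monochromatic.
For a fixed S, the K_6 on S has C(6, 2) = 15 edges. P[all 15 edges red] = (1/2)^15, and likewise for blue, so P[monochromatic] = 2·(1/2)^15 = 2^{1 − 15} = 1/16384.
By linearity of expectation: E[X] = C(22, 6) · 2^{1 − 15} = 74613 · 1/16384 = 74613/16384.
Numerically: E[X] ≈ 4.55402.

E[X] = C(22,6)·2^(1−C(6,2)) = 74613/16384 ≈ 4.55402.


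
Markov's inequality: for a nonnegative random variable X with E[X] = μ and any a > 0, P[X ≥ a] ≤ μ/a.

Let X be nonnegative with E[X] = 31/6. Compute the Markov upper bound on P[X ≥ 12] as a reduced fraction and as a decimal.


μ = E[X] = 31/6, a = 12.
Markov: P[X ≥ 12] ≤ μ/a = (31/6)/12 = 31/72.
Numerically: ≈ 0.431.
(Since a = 12 > μ = 5.167, the bound 31/72 is < 1 and informative.)

P[X ≥ 12] ≤ 31/72 ≈ 0.431.


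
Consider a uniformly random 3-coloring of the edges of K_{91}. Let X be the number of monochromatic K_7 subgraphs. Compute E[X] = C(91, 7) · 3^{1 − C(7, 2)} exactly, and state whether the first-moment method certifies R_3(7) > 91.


E[X] = C(91, 7) · 3^{1 − 21} = 8093990190 · 3^{−20} = 8093990190/3486784401.
As a reduced fraction: E[X] = 2697996730/1162261467 ≈ 2.321334.
Is E[X] < 1? NO.
Since E[X] ≥ 1, the first-moment bound is inconclusive at n = 91; it does NOT by itself certify R_3(7) > 91.

E[X] = 2697996730/1162261467 ≈ 2.321334; E[X] ≥ 1; first-moment method inconclusive here.
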